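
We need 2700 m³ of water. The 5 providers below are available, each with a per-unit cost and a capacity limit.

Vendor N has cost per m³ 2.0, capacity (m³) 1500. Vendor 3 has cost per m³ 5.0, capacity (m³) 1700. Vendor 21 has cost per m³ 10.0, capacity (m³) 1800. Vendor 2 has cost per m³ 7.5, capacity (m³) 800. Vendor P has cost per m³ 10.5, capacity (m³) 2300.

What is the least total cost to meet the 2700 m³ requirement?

Fill from the cheapest provider first.
Take 1500 from Vendor N at 2.0 ; need 1200 more.
Vendor 3 (5.0): take the remaining 1200 ; done.
Vendor 2, Vendor 21, Vendor P: unused.
Cost = 1500×2.0 + 1200×5.0 = 9000.

9000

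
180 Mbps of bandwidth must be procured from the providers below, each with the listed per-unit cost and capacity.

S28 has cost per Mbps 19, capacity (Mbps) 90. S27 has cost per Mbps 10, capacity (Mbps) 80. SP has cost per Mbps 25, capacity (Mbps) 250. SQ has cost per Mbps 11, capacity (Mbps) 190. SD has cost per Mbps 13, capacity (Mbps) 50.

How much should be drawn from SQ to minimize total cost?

Fill from the cheapest provider first.
S27 (10): use full 80 ; 100 Mbps to go.
SQ (11): take the remaining 100 ; done.
SD, S28, SP: unused.

100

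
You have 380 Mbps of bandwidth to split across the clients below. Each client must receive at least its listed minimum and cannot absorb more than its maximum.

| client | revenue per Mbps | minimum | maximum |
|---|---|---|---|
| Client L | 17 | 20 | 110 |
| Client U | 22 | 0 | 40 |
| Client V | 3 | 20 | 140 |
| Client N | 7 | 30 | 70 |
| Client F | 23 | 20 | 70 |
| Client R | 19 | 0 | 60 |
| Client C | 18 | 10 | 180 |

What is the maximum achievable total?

6760

Meeting every minimum uses 20+0+20+30+20+0+10 = 100 Mbps, leaving 280.
Order the clients by revenue per Mbps: Client F 23 > Client U 22 > Client R 19 > Client C 18 > Client L 17 > Client N 7 > Client V 3.
Client F: +50 to 70 (cap) → 230 left.
Client U takes 40 more to reach its cap of 40 → 190 left.
Give Client R 60 more to hit its cap of 60 → 130 left.
Client C: +130 (room for 170) → 140. Pool exhausted.
Total = 17×20 + 22×40 + 3×20 + 7×30 + 23×70 + 19×60 + 18×140 = 6760.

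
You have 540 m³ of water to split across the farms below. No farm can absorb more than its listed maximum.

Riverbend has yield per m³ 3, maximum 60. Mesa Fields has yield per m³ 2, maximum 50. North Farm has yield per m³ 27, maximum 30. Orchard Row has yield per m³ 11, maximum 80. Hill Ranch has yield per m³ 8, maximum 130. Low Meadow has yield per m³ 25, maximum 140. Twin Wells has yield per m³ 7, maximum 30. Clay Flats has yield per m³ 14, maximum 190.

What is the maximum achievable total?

8650

Order the farms by yield per m³: North Farm 27 > Low Meadow 25 > Clay Flats 14 > Orchard Row 11 > Hill Ranch 8 > Twin Wells 7 > Riverbend 3 > Mesa Fields 2.
Give North Farm 30 to hit its cap of 30 → 510 left.
Low Meadow: +140 to 140 (cap) → 370 left.
Give Clay Flats 190 to hit its cap of 190 → 180 left.
Give Orchard Row 80 to hit its cap of 80 → 100 left.
Hill Ranch has room for 130 but only 100 remain, so it gets 100.
Total = 27×30 + 11×80 + 8×100 + 25×140 + 14×190 = 8650.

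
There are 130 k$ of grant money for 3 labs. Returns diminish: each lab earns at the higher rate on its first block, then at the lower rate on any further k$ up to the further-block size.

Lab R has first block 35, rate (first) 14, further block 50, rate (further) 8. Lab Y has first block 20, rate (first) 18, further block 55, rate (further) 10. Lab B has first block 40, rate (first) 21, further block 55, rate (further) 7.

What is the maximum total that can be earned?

2040

Treat each block as its own option and order by rate: Lab B/tier1 21 > Lab Y/tier1 18 > Lab R/tier1 14 > Lab Y/tier2 10 > Lab R/tier2 8 > Lab B/tier2 7.
Fill Lab B tier1 block (40 at 21) → 90 left.
Fill Lab Y tier1 block (20 at 18) → 70 left.
Fill Lab R tier1 block (35 at 14) → 35 left.
Lab Y tier2 at 10: only 35 left, fill 35.
Total = 21×40 + 18×20 + 14×35 + 10×35 = 2040.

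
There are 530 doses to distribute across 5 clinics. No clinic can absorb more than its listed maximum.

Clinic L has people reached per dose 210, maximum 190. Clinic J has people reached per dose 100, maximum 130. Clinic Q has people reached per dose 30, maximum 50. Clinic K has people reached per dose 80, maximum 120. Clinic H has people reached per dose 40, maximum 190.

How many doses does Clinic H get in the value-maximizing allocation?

Highest people reached per dose first: Clinic L 210 > Clinic J 100 > Clinic K 80 > Clinic H 40 > Clinic Q 30.
Clinic L: +190 to 190 (cap) ; 340 left.
Clinic J takes 130 to reach its cap of 130 ; 210 left.
Clinic K: +120 to 120 (cap) ; 90 left.
Clinic H: +90 (room for 190) → 90. Pool exhausted.

90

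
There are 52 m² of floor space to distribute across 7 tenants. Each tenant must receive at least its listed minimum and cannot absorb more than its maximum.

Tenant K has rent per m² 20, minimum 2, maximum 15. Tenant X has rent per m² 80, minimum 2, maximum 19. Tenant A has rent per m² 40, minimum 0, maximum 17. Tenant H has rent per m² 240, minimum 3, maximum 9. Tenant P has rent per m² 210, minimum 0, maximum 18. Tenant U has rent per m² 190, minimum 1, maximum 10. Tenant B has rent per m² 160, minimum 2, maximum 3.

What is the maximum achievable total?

9160

Meeting every minimum uses 2+2+0+3+0+1+2 = 10 m², leaving 42.
Rank by rent per m²: Tenant H 240 > Tenant P 210 > Tenant U 190 > Tenant B 160 > Tenant X 80 > Tenant A 40 > Tenant K 20.
Tenant H takes 6 more to reach its cap of 9 — 36 left.
Tenant P: +18 to 18 (cap) — 18 left.
Tenant U takes 9 more to reach its cap of 10 — 9 left.
Tenant B: +1 to 3 (cap) — 8 left.
Tenant X has room for 17 more but only 8 remain, so it gets 10.
Total = 20×2 + 80×10 + 240×9 + 210×18 + 190×10 + 160×3 = 9160.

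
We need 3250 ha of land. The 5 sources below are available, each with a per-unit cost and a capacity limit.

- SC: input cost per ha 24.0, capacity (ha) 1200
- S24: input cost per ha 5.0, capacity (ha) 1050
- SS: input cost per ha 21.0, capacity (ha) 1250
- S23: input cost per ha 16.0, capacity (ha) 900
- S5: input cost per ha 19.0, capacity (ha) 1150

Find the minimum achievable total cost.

Cheapest first:
Take 1050 from S24 at 5.0 ; need 2200 more.
S23 at 16.0: take all 900 ha ; 1300 still needed.
Take 1150 from S5 at 19.0 ; need 150 more.
SS (21.0): take the remaining 150 ; done.
SC: unused.
Cost = 1050×5.0 + 900×16.0 + 1150×19.0 + 150×21.0 = 44650.

44650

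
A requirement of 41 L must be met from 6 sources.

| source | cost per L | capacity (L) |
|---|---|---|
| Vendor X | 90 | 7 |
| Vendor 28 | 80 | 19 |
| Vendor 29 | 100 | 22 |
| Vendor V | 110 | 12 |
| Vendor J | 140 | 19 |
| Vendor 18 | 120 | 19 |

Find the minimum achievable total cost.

Fill from the cheapest source first.
Take 19 from Vendor 28 at 80 → need 22 more.
Vendor X at 90: take all 7 L → 15 still needed.
Take 15 from Vendor 29 at 100 to finish.
Vendor V, Vendor 18, Vendor J: unused.
Cost = 19×80 + 7×90 + 15×100 = 3650.

3650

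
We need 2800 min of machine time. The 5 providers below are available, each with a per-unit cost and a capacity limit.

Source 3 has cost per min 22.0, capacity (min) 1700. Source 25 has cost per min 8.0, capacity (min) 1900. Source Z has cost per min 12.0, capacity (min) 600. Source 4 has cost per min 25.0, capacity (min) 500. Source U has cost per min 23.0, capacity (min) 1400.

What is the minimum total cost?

29000

Cheapest first:
Source 25 at 8.0: take all 1900 min — 900 still needed.
Take 600 from Source Z at 12.0 — need 300 more.
Take 300 from Source 3 at 22.0 to finish.
Source U, Source 4: unused.
Cost = 1900×8.0 + 600×12.0 + 300×22.0 = 29000.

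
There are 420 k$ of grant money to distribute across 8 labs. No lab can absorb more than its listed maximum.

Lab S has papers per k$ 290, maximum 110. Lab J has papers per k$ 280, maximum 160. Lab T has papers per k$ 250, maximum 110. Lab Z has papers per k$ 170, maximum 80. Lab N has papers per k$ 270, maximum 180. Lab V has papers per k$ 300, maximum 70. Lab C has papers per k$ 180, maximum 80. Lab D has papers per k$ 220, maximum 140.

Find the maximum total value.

Order the labs by papers per k$: Lab V 300 > Lab S 290 > Lab J 280 > Lab N 270 > Lab T 250 > Lab D 220 > Lab C 180 > Lab Z 170.
Lab V takes 70 to reach its cap of 70 — 350 left.
Give Lab S 110 to hit its cap of 110 — 240 left.
Give Lab J 160 to hit its cap of 160 — 80 left.
Lab N: +80 (room for 180) → 80. Pool exhausted.
Total = 290×110 + 280×160 + 270×80 + 300×70 = 119300.

119300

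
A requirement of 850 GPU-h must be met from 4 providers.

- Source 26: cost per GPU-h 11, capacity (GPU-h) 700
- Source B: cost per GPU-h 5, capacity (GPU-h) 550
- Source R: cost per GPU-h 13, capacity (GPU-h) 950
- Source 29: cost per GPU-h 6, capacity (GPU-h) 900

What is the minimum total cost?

Fill from the cheapest provider first.
Take 550 from Source B at 5 → need 300 more.
Source 29 (6): take the remaining 300 → done.
Source 26, Source R: unused.
Cost = 550×5 + 300×6 = 4550.

4550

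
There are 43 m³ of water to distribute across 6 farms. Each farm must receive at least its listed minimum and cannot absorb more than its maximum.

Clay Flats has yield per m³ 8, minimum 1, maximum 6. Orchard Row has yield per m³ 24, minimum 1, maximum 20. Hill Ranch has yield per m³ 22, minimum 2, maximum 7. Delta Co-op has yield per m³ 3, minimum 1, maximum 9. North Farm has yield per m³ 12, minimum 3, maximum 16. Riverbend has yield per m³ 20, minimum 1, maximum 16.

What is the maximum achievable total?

Meeting every minimum uses 1+1+2+1+3+1 = 9 m³, leaving 34.
Rank by yield per m³: Orchard Row 24 > Hill Ranch 22 > Riverbend 20 > North Farm 12 > Clay Flats 8 > Delta Co-op 3.
Orchard Row: +19 to 20 (cap) → 15 left.
Hill Ranch takes 5 more to reach its cap of 7 → 10 left.
Riverbend has room for 15 more but only 10 remain, so it gets 11.
Total = 8×1 + 24×20 + 22×7 + 3×1 + 12×3 + 20×11 = 901.

901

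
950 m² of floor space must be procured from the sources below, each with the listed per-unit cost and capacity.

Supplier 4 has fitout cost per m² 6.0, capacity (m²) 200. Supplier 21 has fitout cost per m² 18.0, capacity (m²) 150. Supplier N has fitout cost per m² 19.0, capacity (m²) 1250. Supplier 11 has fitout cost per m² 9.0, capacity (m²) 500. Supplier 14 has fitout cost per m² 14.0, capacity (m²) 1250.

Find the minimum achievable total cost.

9200

Use sources in increasing cost order.
Take 200 from Supplier 4 at 6.0 ; need 750 more.
Take 500 from Supplier 11 at 9.0 ; need 250 more.
Supplier 14 (14.0): take the remaining 250 ; done.
Supplier 21, Supplier N: unused.
Cost = 200×6.0 + 500×9.0 + 250×14.0 = 9200.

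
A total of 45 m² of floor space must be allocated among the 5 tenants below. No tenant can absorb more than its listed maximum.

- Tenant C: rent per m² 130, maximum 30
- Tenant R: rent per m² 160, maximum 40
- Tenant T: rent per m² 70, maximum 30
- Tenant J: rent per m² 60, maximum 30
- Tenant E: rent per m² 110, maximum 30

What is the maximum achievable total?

Highest rent per m² first: Tenant R 160 > Tenant C 130 > Tenant E 110 > Tenant T 70 > Tenant J 60.
Give Tenant R 40 to hit its cap of 40 — 5 left.
Tenant C: +5 (room for 30) → 5. Pool exhausted.
Total = 130×5 + 160×40 = 7050.

7050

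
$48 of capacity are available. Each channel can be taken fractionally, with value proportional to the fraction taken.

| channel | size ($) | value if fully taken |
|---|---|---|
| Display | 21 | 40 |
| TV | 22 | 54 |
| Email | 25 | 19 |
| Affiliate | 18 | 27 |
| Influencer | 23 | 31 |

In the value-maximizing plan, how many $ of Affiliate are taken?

Sort by value density: TV 54/22≈2.45, Display 40/21≈1.9, Affiliate 27/18≈1.5, Influencer 31/23≈1.35, Email 19/25≈0.76.
Take all of TV (22 $, value 54) → 26 $ left.
Take all of Display (21 $, value 40) → 5 $ left.
5 $ left: a 5/18 share of Affiliate gives 27×5/18 = 7.5.

5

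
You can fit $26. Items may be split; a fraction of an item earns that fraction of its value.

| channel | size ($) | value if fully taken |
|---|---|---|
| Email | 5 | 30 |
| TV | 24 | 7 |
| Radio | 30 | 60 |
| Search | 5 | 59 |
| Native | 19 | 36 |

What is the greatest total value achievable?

121

Best value per unit of size first: Search 59/5≈11.8, Email 30/5≈6, Radio 60/30≈2, Native 36/19≈1.89, TV 7/24≈0.292.
All 5 $ of Search fit (value 59) ; 21 remain.
Take all of Email (5 $, value 30) ; 16 $ left.
16 $ left: a 16/30 share of Radio gives 60×16/30 = 32.
Total value = 121.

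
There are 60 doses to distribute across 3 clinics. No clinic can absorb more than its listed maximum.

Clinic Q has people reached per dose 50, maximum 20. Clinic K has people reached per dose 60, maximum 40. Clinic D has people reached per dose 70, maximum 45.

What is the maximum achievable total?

Rank by people reached per dose: Clinic D 70 > Clinic K 60 > Clinic Q 50.
Clinic D takes 45 to reach its cap of 45 → 15 left.
Clinic K has room for 40 but only 15 remain, so it gets 15.
Total = 60×15 + 70×45 = 4050.

4050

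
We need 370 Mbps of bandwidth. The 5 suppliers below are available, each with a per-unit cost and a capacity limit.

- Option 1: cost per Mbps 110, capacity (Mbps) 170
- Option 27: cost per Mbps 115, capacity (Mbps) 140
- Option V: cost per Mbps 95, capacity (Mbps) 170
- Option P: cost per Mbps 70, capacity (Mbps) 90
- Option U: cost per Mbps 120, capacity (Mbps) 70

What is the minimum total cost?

34550

Use suppliers in increasing cost order.
Option P at 70: take all 90 Mbps → 280 still needed.
Take 170 from Option V at 95 → need 110 more.
Option 1 at 110: take 110 of its 170 → requirement met.
Option 27, Option U: unused.
Cost = 90×70 + 170×95 + 110×110 = 34550.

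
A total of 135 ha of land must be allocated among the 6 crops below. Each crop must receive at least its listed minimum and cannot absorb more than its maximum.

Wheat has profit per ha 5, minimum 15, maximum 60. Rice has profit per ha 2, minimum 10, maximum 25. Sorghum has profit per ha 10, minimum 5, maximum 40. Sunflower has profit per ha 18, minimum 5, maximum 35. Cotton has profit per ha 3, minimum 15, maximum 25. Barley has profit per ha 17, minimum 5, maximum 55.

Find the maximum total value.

1755

Meeting every minimum uses 15+10+5+5+15+5 = 55 ha, leaving 80.
Highest profit per ha first: Sunflower 18 > Barley 17 > Sorghum 10 > Wheat 5 > Cotton 3 > Rice 2.
Sunflower takes 30 more to reach its cap of 35 ; 50 left.
Give Barley 50 more to hit its cap of 55 ; 0 left.
Total = 5×15 + 2×10 + 10×5 + 18×35 + 3×15 + 17×55 = 1755.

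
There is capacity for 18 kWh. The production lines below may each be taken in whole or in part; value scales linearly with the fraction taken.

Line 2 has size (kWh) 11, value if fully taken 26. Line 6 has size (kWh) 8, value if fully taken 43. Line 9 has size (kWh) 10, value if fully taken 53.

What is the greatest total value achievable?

Sort by value density: Line 6 43/8≈5.38, Line 9 53/10≈5.3, Line 2 26/11≈2.36.
Line 6: take in full, 8 kWh for value 43 — 10 left.
All 10 kWh of Line 9 fit (value 53) — 0 remain.
Total value = 96.

96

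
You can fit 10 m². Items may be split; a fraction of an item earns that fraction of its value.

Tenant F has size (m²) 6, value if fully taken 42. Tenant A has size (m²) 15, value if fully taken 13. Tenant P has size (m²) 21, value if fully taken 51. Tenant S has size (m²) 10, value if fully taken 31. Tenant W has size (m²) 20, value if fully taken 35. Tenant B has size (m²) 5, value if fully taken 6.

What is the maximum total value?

Best value per unit of size first: Tenant F 42/6≈7, Tenant S 31/10≈3.1, Tenant P 51/21≈2.43, Tenant W 35/20≈1.75, Tenant B 6/5≈1.2, Tenant A 13/15≈0.867.
Tenant F: take in full, 6 m² for value 42 ; 4 left.
Fill the last 4 m² with part of Tenant S: 4/10 of it earns 12.4.
Total value = 54.4.

54.4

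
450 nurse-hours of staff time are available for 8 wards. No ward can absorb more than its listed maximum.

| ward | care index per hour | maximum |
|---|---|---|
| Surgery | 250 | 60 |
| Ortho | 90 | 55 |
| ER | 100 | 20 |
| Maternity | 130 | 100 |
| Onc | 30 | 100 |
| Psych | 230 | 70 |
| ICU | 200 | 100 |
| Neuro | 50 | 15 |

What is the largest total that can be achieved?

Rank by care index per hour: Surgery 250 > Psych 230 > ICU 200 > Maternity 130 > ER 100 > Ortho 90 > Neuro 50 > Onc 30.
Give Surgery 60 to hit its cap of 60 → 390 left.
Give Psych 70 to hit its cap of 70 → 320 left.
Give ICU 100 to hit its cap of 100 → 220 left.
Give Maternity 100 to hit its cap of 100 → 120 left.
ER takes 20 to reach its cap of 20 → 100 left.
Give Ortho 55 to hit its cap of 55 → 45 left.
Neuro takes 15 to reach its cap of 15 → 30 left.
Only 30 left; Onc takes them to reach 30.
Total = 250×60 + 90×55 + 100×20 + 130×100 + 30×30 + 230×70 + 200×100 + 50×15 = 72700.

72700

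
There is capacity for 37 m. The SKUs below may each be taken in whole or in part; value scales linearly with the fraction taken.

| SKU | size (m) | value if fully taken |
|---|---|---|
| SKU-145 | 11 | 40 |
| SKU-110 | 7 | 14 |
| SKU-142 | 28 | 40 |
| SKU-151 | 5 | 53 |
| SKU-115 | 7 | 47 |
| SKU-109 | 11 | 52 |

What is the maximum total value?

Sort by value density: SKU-151 53/5≈10.6, SKU-115 47/7≈6.71, SKU-109 52/11≈4.73, SKU-145 40/11≈3.64, SKU-110 14/7≈2, SKU-142 40/28≈1.43.
All 5 m of SKU-151 fit (value 53) → 32 remain.
SKU-115: take in full, 7 m for value 47 → 25 left.
All 11 m of SKU-109 fit (value 52) → 14 remain.
SKU-145: take in full, 11 m for value 40 → 3 left.
Fill the last 3 m with part of SKU-110: 3/7 of it earns 6.
Total value = 198.

198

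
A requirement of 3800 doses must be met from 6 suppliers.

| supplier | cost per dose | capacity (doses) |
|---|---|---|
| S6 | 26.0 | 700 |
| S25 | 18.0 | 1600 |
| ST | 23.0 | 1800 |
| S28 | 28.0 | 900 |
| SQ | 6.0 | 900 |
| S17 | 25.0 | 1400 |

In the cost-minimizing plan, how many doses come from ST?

Cheapest first:
SQ (6.0): use full 900 ; 2900 doses to go.
S25 at 18.0: take all 1600 doses ; 1300 still needed.
Take 1300 from ST at 23.0 to finish.
S17, S6, S28: unused.

1300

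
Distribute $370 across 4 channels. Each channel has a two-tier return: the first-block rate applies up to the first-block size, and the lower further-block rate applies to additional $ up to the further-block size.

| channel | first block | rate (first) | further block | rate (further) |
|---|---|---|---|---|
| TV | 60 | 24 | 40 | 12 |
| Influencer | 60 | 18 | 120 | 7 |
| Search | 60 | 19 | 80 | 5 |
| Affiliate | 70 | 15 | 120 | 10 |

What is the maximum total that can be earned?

Order all 8 blocks by rate: TV/T1 24 > Search/T1 19 > Influencer/T1 18 > Affiliate/T1 15 > TV/T2 12 > Affiliate/T2 10 > Influencer/T2 7 > Search/T2 5.
TV/T1 (24): +60 ; 310 left.
Search T1 at 19: fill all 60 ; 250 left.
Fill Influencer T1 block (60 at 18) ; 190 left.
Fill Affiliate T1 block (70 at 15) ; 120 left.
Fill TV T2 block (40 at 12) ; 80 left.
Affiliate T2 at 10: only 80 left, fill 80.
Total = 24×60 + 19×60 + 18×60 + 15×70 + 12×40 + 10×80 = 5990.

5990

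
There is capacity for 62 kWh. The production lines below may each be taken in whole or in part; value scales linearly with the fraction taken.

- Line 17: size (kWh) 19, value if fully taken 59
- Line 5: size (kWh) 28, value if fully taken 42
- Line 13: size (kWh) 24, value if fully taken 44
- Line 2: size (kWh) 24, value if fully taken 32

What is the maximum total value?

Sort by value density: Line 17 59/19≈3.11, Line 13 44/24≈1.83, Line 5 42/28≈1.5, Line 2 32/24≈1.33.
All 19 kWh of Line 17 fit (value 59) ; 43 remain.
Take all of Line 13 (24 kWh, value 44) ; 19 kWh left.
19 kWh left: a 19/28 share of Line 5 gives 42×19/28 = 28.5.
Total value = 131.5.

131.5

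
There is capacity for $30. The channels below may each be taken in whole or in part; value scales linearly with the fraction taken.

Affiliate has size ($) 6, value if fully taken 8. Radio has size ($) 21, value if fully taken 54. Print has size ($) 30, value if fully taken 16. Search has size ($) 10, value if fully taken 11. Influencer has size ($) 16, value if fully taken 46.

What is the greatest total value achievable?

Best value per unit of size first: Influencer 46/16≈2.88, Radio 54/21≈2.57, Affiliate 8/6≈1.33, Search 11/10≈1.1, Print 16/30≈0.533.
Influencer: take in full, 16 $ for value 46 → 14 left.
Only 14 $ remain; take 14/21 of Radio for value 54×14/21 = 36.
Total value = 82.

82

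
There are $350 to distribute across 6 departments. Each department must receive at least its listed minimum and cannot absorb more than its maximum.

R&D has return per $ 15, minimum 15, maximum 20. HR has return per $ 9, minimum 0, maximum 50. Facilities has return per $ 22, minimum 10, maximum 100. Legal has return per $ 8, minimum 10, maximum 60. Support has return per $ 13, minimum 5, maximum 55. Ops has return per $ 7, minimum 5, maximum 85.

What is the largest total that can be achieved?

Meeting every minimum uses 15+0+10+10+5+5 = 45 $, leaving 305.
Order the departments by return per $: Facilities 22 > R&D 15 > Support 13 > HR 9 > Legal 8 > Ops 7.
Give Facilities 90 more to hit its cap of 100 — 215 left.
Give R&D 5 more to hit its cap of 20 — 210 left.
Support: +50 to 55 (cap) — 160 left.
Give HR 50 more to hit its cap of 50 — 110 left.
Legal: +50 to 60 (cap) — 60 left.
Ops: +60 (room for 80) → 65. Pool exhausted.
Total = 15×20 + 9×50 + 22×100 + 8×60 + 13×55 + 7×65 = 4600.

4600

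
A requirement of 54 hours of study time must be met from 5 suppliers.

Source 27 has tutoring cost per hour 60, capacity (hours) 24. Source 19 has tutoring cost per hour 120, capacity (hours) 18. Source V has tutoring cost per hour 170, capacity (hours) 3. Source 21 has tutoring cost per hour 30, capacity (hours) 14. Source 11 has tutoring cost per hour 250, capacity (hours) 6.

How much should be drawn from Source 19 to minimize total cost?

Cheapest first:
Source 21 at 30: take all 14 hours ; 40 still needed.
Source 27 at 60: take all 24 hours ; 16 still needed.
Source 19 at 120: take 16 of its 18 ; requirement met.
Source V, Source 11: unused.

16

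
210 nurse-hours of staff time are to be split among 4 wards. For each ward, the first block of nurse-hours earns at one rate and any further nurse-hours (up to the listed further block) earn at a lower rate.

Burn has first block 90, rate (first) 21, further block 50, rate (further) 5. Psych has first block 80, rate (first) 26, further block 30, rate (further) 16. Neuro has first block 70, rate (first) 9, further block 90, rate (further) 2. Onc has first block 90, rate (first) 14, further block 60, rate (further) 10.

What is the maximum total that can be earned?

Rank every tier by rate: Psych/first 26 > Burn/first 21 > Psych/second 16 > Onc/first 14 > Onc/second 10 > Neuro/first 9 > Burn/second 5 > Neuro/second 2.
Psych/first (26): +80 ; 130 left.
Fill Burn first block (90 at 21) ; 40 left.
Psych/second (16): +30 ; 10 left.
10 remain; put them into Onc first at 14.
Total = 26×80 + 21×90 + 16×30 + 14×10 = 4590.

4590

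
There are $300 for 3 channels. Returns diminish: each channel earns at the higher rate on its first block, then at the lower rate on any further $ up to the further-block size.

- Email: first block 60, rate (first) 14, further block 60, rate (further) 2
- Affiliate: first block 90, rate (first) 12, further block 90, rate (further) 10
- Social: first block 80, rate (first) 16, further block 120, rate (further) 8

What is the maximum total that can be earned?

3900

Rank every tier by rate: Social/first 16 > Email/first 14 > Affiliate/first 12 > Affiliate/second 10 > Social/second 8 > Email/second 2.
Fill Social first block (80 at 16) ; 220 left.
Fill Email first block (60 at 14) ; 160 left.
Affiliate first at 12: fill all 90 ; 70 left.
Affiliate second at 10: only 70 left, fill 70.
Total = 16×80 + 14×60 + 12×90 + 10×70 = 3900.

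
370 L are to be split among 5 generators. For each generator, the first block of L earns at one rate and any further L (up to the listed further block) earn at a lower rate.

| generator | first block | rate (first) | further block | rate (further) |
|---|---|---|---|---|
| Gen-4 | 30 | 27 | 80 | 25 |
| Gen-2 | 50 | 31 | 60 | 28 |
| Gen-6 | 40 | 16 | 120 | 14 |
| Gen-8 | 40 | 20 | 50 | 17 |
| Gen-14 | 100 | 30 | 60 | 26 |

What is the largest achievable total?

10350

Order all 10 blocks by rate: Gen-2/first 31 > Gen-14/first 30 > Gen-2/second 28 > Gen-4/first 27 > Gen-14/second 26 > Gen-4/second 25 > Gen-8/first 20 > Gen-8/second 17 > Gen-6/first 16 > Gen-6/second 14.
Gen-2 first at 31: fill all 50 — 320 left.
Gen-14 first at 30: fill all 100 — 220 left.
Fill Gen-2 second block (60 at 28) — 160 left.
Gen-4 first at 27: fill all 30 — 130 left.
Fill Gen-14 second block (60 at 26) — 70 left.
Gen-4 second at 25: only 70 left, fill 70.
Total = 31×50 + 30×100 + 28×60 + 27×30 + 26×60 + 25×70 = 10350.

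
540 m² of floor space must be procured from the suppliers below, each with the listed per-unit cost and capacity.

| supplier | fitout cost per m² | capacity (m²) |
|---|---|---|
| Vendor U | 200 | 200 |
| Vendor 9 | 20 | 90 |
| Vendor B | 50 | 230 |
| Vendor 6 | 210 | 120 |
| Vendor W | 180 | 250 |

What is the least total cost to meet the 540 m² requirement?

52900

Fill from the cheapest supplier first.
Take 90 from Vendor 9 at 20 → need 450 more.
Vendor B (50): use full 230 → 220 m² to go.
Take 220 from Vendor W at 180 to finish.
Vendor U, Vendor 6: unused.
Cost = 90×20 + 230×50 + 220×180 = 52900.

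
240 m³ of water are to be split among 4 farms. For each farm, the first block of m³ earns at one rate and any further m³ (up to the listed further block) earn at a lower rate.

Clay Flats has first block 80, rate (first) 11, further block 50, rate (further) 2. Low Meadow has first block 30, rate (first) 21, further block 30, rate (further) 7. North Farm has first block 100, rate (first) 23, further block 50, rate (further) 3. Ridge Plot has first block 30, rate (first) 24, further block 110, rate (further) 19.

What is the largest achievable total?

Order all 8 blocks by rate: Ridge Plot/T1 24 > North Farm/T1 23 > Low Meadow/T1 21 > Ridge Plot/T2 19 > Clay Flats/T1 11 > Low Meadow/T2 7 > North Farm/T2 3 > Clay Flats/T2 2.
Fill Ridge Plot T1 block (30 at 24) → 210 left.
Fill North Farm T1 block (100 at 23) → 110 left.
Low Meadow T1 at 21: fill all 30 → 80 left.
Ridge Plot T2 at 19: only 80 left, fill 80.
Total = 24×30 + 23×100 + 21×30 + 19×80 = 5170.

5170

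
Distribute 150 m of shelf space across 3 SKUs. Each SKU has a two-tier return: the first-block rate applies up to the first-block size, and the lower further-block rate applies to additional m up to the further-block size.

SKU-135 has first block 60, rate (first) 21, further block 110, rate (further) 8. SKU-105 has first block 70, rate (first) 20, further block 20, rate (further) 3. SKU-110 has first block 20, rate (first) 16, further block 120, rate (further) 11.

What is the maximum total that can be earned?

Treat each block as its own option and order by rate: SKU-135/tier1 21 > SKU-105/tier1 20 > SKU-110/tier1 16 > SKU-110/tier2 11 > SKU-135/tier2 8 > SKU-105/tier2 3.
Fill SKU-135 tier1 block (60 at 21) ; 90 left.
SKU-105/tier1 (20): +70 ; 20 left.
Fill SKU-110 tier1 block (20 at 16) ; 0 left.
Total = 21×60 + 20×70 + 16×20 = 2980.

2980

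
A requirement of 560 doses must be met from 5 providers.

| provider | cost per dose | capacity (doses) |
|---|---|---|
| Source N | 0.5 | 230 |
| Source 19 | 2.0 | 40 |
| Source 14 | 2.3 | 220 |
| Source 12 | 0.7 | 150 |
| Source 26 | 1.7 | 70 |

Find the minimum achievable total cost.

Fill from the cheapest provider first.
Take 230 from Source N at 0.5 → need 330 more.
Source 12 at 0.7: take all 150 doses → 180 still needed.
Source 26 (1.7): use full 70 → 110 doses to go.
Source 19 at 2.0: take all 40 doses → 70 still needed.
Source 14 at 2.3: take 70 of its 220 → requirement met.
Cost = 230×0.5 + 150×0.7 + 70×1.7 + 40×2.0 + 70×2.3 = 580.

580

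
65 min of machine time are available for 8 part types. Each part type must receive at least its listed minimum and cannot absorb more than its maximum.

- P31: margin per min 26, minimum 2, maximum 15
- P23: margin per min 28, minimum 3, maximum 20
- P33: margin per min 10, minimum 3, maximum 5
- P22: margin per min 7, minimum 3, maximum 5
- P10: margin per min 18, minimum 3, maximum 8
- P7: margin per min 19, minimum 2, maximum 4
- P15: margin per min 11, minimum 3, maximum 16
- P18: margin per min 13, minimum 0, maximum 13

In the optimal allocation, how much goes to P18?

Meeting every minimum uses 2+3+3+3+3+2+3+0 = 19 min, leaving 46.
Order the part types by margin per min: P23 28 > P31 26 > P7 19 > P10 18 > P18 13 > P15 11 > P33 10 > P22 7.
P23 takes 17 more to reach its cap of 20 — 29 left.
P31: +13 to 15 (cap) — 16 left.
P7: +2 to 4 (cap) — 14 left.
P10: +5 to 8 (cap) — 9 left.
P18 has room for 13 more but only 9 remain, so it gets 9.

9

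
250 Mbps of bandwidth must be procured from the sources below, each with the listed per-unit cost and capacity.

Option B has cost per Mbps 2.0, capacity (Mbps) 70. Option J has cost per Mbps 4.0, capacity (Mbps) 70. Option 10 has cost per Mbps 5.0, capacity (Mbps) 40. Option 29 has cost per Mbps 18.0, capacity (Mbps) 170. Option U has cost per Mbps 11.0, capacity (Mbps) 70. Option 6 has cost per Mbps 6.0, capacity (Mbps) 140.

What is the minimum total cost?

1040

Cheapest first:
Option B (2.0): use full 70 ; 180 Mbps to go.
Option J at 4.0: take all 70 Mbps ; 110 still needed.
Option 10 at 5.0: take all 40 Mbps ; 70 still needed.
Take 70 from Option 6 at 6.0 to finish.
Option U, Option 29: unused.
Cost = 70×2.0 + 70×4.0 + 40×5.0 + 70×6.0 = 1040.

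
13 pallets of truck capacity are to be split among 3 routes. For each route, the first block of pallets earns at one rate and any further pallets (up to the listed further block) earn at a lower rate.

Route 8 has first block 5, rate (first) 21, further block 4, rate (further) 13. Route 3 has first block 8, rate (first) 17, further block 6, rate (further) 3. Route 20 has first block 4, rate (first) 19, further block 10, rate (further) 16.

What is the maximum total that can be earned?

249

Order all 6 blocks by rate: Route 8/T1 21 > Route 20/T1 19 > Route 3/T1 17 > Route 20/T2 16 > Route 8/T2 13 > Route 3/T2 3.
Route 8/T1 (21): +5 → 8 left.
Fill Route 20 T1 block (4 at 19) → 4 left.
Route 3/T1: +4 of 8 at 17; pool empty.
Total = 21×5 + 19×4 + 17×4 = 249.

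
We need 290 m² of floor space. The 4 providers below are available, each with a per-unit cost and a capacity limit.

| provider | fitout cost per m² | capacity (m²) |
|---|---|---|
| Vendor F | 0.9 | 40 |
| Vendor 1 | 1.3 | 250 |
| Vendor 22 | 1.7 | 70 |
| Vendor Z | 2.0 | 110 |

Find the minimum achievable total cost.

361

Fill from the cheapest provider first.
Take 40 from Vendor F at 0.9 — need 250 more.
Vendor 1 (1.3): use full 250 — 0 m² to go.
Vendor 22, Vendor Z: unused.
Cost = 40×0.9 + 250×1.3 = 361.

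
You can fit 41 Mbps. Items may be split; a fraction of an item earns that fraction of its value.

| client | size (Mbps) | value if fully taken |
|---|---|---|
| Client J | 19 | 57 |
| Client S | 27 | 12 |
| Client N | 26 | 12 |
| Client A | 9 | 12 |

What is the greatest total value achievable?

Rank by value-to-size ratio: Client J 57/19≈3, Client A 12/9≈1.33, Client N 12/26≈0.462, Client S 12/27≈0.444.
All 19 Mbps of Client J fit (value 57) — 22 remain.
All 9 Mbps of Client A fit (value 12) — 13 remain.
13 Mbps left: a 13/26 share of Client N gives 12×13/26 = 6.
Total value = 75.

75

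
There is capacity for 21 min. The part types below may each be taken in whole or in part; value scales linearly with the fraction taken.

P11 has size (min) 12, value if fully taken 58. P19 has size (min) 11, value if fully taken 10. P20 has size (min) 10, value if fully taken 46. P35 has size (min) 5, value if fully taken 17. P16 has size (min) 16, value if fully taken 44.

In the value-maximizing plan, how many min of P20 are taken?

Rank by value-to-size ratio: P11 58/12≈4.83, P20 46/10≈4.6, P35 17/5≈3.4, P16 44/16≈2.75, P19 10/11≈0.909.
Take all of P11 (12 min, value 58) ; 9 min left.
Fill the last 9 min with part of P20: 9/10 of it earns 41.4.

9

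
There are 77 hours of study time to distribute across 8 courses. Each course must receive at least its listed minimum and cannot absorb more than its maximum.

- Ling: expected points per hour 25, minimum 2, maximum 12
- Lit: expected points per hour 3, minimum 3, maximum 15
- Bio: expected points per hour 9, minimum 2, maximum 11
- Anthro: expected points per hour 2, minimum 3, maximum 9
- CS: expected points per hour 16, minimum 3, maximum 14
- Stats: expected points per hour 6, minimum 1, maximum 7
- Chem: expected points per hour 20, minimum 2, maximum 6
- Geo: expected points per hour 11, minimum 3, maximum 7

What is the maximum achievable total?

917

Meeting every minimum uses 2+3+2+3+3+1+2+3 = 19 hours, leaving 58.
Rank by expected points per hour: Ling 25 > Chem 20 > CS 16 > Geo 11 > Bio 9 > Stats 6 > Lit 3 > Anthro 2.
Give Ling 10 more to hit its cap of 12 ; 48 left.
Chem: +4 to 6 (cap) ; 44 left.
Give CS 11 more to hit its cap of 14 ; 33 left.
Geo takes 4 more to reach its cap of 7 ; 29 left.
Give Bio 9 more to hit its cap of 11 ; 20 left.
Give Stats 6 more to hit its cap of 7 ; 14 left.
Lit takes 12 more to reach its cap of 15 ; 2 left.
Anthro: +2 (room for 6) → 5. Pool exhausted.
Total = 25×12 + 3×15 + 9×11 + 2×5 + 16×14 + 6×7 + 20×6 + 11×7 = 917.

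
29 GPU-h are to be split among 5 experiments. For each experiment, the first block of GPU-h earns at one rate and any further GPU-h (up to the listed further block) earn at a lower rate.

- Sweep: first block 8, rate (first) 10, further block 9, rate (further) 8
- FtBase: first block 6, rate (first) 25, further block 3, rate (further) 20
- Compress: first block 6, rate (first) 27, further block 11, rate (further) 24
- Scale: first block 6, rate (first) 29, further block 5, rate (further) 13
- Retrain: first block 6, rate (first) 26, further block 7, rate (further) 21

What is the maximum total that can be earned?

762

Order all 10 blocks by rate: Scale/T1 29 > Compress/T1 27 > Retrain/T1 26 > FtBase/T1 25 > Compress/T2 24 > Retrain/T2 21 > FtBase/T2 20 > Scale/T2 13 > Sweep/T1 10 > Sweep/T2 8.
Scale T1 at 29: fill all 6 → 23 left.
Compress T1 at 27: fill all 6 → 17 left.
Retrain T1 at 26: fill all 6 → 11 left.
FtBase T1 at 25: fill all 6 → 5 left.
Compress T2 at 24: only 5 left, fill 5.
Total = 29×6 + 27×6 + 26×6 + 25×6 + 24×5 = 762.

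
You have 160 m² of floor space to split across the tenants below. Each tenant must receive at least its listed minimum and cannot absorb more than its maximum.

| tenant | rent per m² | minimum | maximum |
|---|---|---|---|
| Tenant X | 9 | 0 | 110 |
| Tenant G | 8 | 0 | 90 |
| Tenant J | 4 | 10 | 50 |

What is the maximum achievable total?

1350

Meeting every minimum uses 0+0+10 = 10 m², leaving 150.
Order the tenants by rent per m²: Tenant X 9 > Tenant G 8 > Tenant J 4.
Give Tenant X 110 more to hit its cap of 110 → 40 left.
Tenant G: +40 (room for 90) → 40. Pool exhausted.
Total = 9×110 + 8×40 + 4×10 = 1350.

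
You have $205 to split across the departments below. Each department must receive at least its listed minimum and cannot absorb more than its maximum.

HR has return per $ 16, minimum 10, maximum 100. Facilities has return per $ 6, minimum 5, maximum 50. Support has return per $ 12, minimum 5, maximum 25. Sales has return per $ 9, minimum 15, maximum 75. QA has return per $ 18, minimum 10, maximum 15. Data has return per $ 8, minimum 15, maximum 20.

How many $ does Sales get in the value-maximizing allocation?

Meeting every minimum uses 10+5+5+15+10+15 = 60 $, leaving 145.
Highest return per $ first: QA 18 > HR 16 > Support 12 > Sales 9 > Data 8 > Facilities 6.
Give QA 5 more to hit its cap of 15 ; 140 left.
HR takes 90 more to reach its cap of 100 ; 50 left.
Give Support 20 more to hit its cap of 25 ; 30 left.
Sales has room for 60 more but only 30 remain, so it gets 45.

45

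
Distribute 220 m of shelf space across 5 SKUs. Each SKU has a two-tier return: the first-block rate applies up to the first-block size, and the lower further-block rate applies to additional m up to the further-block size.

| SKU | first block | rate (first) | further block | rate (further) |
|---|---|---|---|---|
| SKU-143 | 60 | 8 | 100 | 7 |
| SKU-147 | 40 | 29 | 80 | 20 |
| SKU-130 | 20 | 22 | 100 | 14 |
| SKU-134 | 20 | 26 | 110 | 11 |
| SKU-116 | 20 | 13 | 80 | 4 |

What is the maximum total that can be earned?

4560

Treat each block as its own option and order by rate: SKU-147/tier1 29 > SKU-134/tier1 26 > SKU-130/tier1 22 > SKU-147/tier2 20 > SKU-130/tier2 14 > SKU-116/tier1 13 > SKU-134/tier2 11 > SKU-143/tier1 8 > SKU-143/tier2 7 > SKU-116/tier2 4.
SKU-147 tier1 at 29: fill all 40 → 180 left.
SKU-134/tier1 (26): +20 → 160 left.
SKU-130 tier1 at 22: fill all 20 → 140 left.
SKU-147 tier2 at 20: fill all 80 → 60 left.
60 remain; put them into SKU-130 tier2 at 14.
Total = 29×40 + 26×20 + 22×20 + 20×80 + 14×60 = 4560.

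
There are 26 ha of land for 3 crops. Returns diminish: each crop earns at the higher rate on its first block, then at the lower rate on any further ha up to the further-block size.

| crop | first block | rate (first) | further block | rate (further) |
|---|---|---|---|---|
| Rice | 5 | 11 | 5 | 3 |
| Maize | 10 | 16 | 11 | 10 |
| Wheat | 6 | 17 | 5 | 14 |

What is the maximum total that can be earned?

Order all 6 blocks by rate: Wheat/first 17 > Maize/first 16 > Wheat/second 14 > Rice/first 11 > Maize/second 10 > Rice/second 3.
Fill Wheat first block (6 at 17) — 20 left.
Fill Maize first block (10 at 16) — 10 left.
Wheat second at 14: fill all 5 — 5 left.
Fill Rice first block (5 at 11) — 0 left.
Total = 17×6 + 16×10 + 14×5 + 11×5 = 387.

387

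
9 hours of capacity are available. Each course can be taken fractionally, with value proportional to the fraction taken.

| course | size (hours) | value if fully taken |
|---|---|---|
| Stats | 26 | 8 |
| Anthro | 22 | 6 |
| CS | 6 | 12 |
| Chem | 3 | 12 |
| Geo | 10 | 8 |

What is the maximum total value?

Sort by value density: Chem 12/3≈4, CS 12/6≈2, Geo 8/10≈0.8, Stats 8/26≈0.308, Anthro 6/22≈0.273.
Take all of Chem (3 hours, value 12) — 6 hours left.
CS: take in full, 6 hours for value 12 — 0 left.
Total value = 24.

24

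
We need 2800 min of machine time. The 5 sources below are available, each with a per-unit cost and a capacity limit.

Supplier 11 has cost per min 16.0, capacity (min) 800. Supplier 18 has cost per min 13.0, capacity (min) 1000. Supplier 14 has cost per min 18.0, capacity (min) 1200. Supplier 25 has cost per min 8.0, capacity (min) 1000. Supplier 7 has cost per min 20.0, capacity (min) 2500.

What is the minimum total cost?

Fill from the cheapest source first.
Supplier 25 at 8.0: take all 1000 min — 1800 still needed.
Supplier 18 (13.0): use full 1000 — 800 min to go.
Supplier 11 (16.0): use full 800 — 0 min to go.
Supplier 14, Supplier 7: unused.
Cost = 1000×8.0 + 1000×13.0 + 800×16.0 = 33800.

33800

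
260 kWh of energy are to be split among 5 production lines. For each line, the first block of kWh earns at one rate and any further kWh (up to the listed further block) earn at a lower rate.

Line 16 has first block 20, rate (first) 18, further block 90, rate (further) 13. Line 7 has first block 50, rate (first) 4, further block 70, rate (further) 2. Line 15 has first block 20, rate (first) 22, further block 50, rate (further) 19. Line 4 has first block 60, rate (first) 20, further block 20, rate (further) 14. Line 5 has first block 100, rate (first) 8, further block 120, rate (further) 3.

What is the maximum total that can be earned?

4400

Rank every tier by rate: Line 15/T1 22 > Line 4/T1 20 > Line 15/T2 19 > Line 16/T1 18 > Line 4/T2 14 > Line 16/T2 13 > Line 5/T1 8 > Line 7/T1 4 > Line 5/T2 3 > Line 7/T2 2.
Fill Line 15 T1 block (20 at 22) — 240 left.
Line 4 T1 at 20: fill all 60 — 180 left.
Line 15/T2 (19): +50 — 130 left.
Fill Line 16 T1 block (20 at 18) — 110 left.
Line 4 T2 at 14: fill all 20 — 90 left.
Fill Line 16 T2 block (90 at 13) — 0 left.
Total = 22×20 + 20×60 + 19×50 + 18×20 + 14×20 + 13×90 = 4400.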